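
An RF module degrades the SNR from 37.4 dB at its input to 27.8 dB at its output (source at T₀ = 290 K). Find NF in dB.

9.6 dB

NF (dB) = SNR_in(dB) − SNR_out(dB) when the source is at T₀
NF = 37.4 − 27.8 = 9.6 dB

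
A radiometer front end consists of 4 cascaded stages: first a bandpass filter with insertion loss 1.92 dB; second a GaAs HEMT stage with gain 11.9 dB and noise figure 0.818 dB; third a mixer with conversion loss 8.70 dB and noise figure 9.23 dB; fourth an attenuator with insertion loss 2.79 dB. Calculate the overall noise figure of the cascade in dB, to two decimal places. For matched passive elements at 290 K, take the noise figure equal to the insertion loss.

Convert to linear (a loss of L dB is a gain of −L dB): F_i = 10^(NF_i/10), G_i = 10^(G_i,dB/10)
  Stage 1: F_1 = 10^(1.92/10) = 1.556, G_1 = 10^(−1.92/10) = 0.6427
  Stage 2: F_2 = 10^(0.818/10) = 1.207, G_2 = 10^(11.9/10) = 15.49
  Stage 3: F_3 = 10^(9.23/10) = 8.375, G_3 = 10^(−8.70/10) = 0.1349
  Stage 4: F_4 = 10^(2.79/10) = 1.901, G_4 = 10^(−2.79/10) = 0.5260
Friis cascade:
  F = 1.556 + (1.207 − 1)/0.6427 + (8.375 − 1)/9.954 + (1.901 − 1)/1.343 = 3.290
NF = 10 log₁₀(3.290) = 5.17 dB

5.17 dB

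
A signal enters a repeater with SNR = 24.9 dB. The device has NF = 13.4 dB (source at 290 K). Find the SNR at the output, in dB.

11.5 dB

By definition F = SNR_in/SNR_out, so in dB: SNR_out = SNR_in − NF
SNR_out = 24.9 − 13.4 = 11.5 dB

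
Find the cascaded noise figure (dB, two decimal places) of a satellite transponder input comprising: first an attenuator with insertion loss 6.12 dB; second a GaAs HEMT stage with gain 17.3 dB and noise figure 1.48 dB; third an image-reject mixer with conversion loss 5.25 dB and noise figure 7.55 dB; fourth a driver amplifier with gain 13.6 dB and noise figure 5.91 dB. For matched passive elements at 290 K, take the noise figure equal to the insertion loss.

8.36 dB

Convert to linear (a loss of L dB is a gain of −L dB): F_i = 10^(NF_i/10), G_i = 10^(G_i,dB/10)
  Stage 1: F_1 = 10^(6.12/10) = 4.093, G_1 = 10^(−6.12/10) = 0.2443
  Stage 2: F_2 = 10^(1.48/10) = 1.406, G_2 = 10^(17.3/10) = 53.70
  Stage 3: F_3 = 10^(7.55/10) = 5.689, G_3 = 10^(−5.25/10) = 0.2985
  Stage 4: F_4 = 10^(5.91/10) = 3.899, G_4 = 10^(13.6/10) = 22.91
Friis cascade:
  F = 4.093 + (1.406 − 1)/0.2443 + (5.689 − 1)/13.12 + (3.899 − 1)/3.917 = 6.852
NF = 10 log₁₀(6.852) = 8.36 dB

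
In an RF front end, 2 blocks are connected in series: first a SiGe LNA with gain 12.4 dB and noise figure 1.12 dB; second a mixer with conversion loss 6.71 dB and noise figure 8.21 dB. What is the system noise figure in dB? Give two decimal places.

Convert to linear (a loss of L dB is a gain of −L dB): F_i = 10^(NF_i/10), G_i = 10^(G_i,dB/10)
  Stage 1: F_1 = 10^(1.12/10) = 1.294, G_1 = 10^(12.4/10) = 17.38
  Stage 2: F_2 = 10^(8.21/10) = 6.622, G_2 = 10^(−6.71/10) = 0.2133
Friis cascade:
  F = 1.294 + (6.622 − 1)/17.38 = 1.618
NF = 10 log₁₀(1.618) = 2.09 dB

2.09 dB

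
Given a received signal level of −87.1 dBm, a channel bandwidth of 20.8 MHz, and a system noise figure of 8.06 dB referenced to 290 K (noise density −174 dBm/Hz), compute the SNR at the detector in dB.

5.7 dB

Noise floor: N = −174 + 10 log₁₀(B) + NF
10 log₁₀(2.08×10⁷) = 73.18 dB
N = −174 + 73.18 + 8.06 = −92.76 dBm
SNR = P_sig − N = −87.1 − (−92.76) = 5.66 dB → 5.7 dB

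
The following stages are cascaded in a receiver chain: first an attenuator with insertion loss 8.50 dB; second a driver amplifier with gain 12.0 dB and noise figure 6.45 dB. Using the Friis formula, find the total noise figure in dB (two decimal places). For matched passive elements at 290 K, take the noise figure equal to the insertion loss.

Convert to linear (a loss of L dB is a gain of −L dB): F_i = 10^(NF_i/10), G_i = 10^(G_i,dB/10)
  Stage 1: F_1 = 10^(8.50/10) = 7.079, G_1 = 10^(−8.50/10) = 0.1413
  Stage 2: F_2 = 10^(6.45/10) = 4.416, G_2 = 10^(12.0/10) = 15.85
Friis cascade:
  F = 7.079 + (4.416 − 1)/0.1413 = 31.26
NF = 10 log₁₀(31.26) = 14.95 dB

14.95 dB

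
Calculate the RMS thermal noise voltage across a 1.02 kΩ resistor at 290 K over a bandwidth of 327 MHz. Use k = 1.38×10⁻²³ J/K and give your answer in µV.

V_n = √(4kTRB)
4kTRB = 4 × 1.38×10⁻²³ × 290 × 1.02×10³ × 3.27×10⁸ = 5.34×10⁻⁹ V²
V_n = √(5.34×10⁻⁹) = 7.31×10⁻⁵ V = 73.1 µV

73.1 µV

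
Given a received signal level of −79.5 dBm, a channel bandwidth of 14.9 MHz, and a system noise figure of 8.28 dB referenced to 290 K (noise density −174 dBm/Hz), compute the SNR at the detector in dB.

Noise floor: N = −174 + 10 log₁₀(B) + NF
10 log₁₀(1.49×10⁷) = 71.73 dB
N = −174 + 71.73 + 8.28 = −93.99 dBm
SNR = P_sig − N = −79.5 − (−93.99) = 14.49 dB → 14.5 dB

14.5 dB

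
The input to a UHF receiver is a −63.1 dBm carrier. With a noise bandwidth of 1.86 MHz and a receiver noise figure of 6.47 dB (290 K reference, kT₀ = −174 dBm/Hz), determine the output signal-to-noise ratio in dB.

Noise floor: N = −174 + 10 log₁₀(B) + NF
10 log₁₀(1.86×10⁶) = 62.7 dB
N = −174 + 62.7 + 6.47 = −104.83 dBm
SNR = P_sig − N = −63.1 − (−104.83) = 41.73 dB → 41.7 dB

41.7 dB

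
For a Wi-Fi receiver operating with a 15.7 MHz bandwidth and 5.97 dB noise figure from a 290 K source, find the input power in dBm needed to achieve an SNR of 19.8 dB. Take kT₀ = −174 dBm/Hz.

−76.3 dBm

Sensitivity = −174 + 10 log₁₀(B) + NF + SNR_min
= −174 + 71.96 + 5.97 + 19.8
= −76.27 dBm → −76.3 dBm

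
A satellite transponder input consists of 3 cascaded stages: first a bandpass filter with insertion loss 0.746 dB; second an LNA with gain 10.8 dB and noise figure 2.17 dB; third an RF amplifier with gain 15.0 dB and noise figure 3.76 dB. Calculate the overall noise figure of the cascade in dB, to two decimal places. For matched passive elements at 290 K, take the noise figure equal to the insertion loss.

3.21 dB

Convert to linear (a loss of L dB is a gain of −L dB): F_i = 10^(NF_i/10), G_i = 10^(G_i,dB/10)
  Stage 1: F_1 = 10^(0.746/10) = 1.187, G_1 = 10^(−0.746/10) = 0.8422
  Stage 2: F_2 = 10^(2.17/10) = 1.648, G_2 = 10^(10.8/10) = 12.02
  Stage 3: F_3 = 10^(3.76/10) = 2.377, G_3 = 10^(15.0/10) = 31.62
Friis cascade:
  F = 1.187 + (1.648 − 1)/0.8422 + (2.377 − 1)/10.13 = 2.093
NF = 10 log₁₀(2.093) = 3.21 dB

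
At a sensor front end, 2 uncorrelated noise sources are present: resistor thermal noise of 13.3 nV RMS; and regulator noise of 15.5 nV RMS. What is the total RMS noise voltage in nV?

20.4 nV

Uncorrelated sources add in power (mean-square): V_tot = √(ΣV_i²)
V_tot = √[(1.33×10⁻⁸)² + (1.55×10⁻⁸)²] = 2.04×10⁻⁸ V = 20.4 nV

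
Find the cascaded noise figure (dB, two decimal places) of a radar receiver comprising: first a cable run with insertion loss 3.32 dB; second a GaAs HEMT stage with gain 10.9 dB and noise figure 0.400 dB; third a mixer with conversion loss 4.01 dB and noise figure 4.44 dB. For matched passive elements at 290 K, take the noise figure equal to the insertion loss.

4.26 dB

Convert to linear (a loss of L dB is a gain of −L dB): F_i = 10^(NF_i/10), G_i = 10^(G_i,dB/10)
  Stage 1: F_1 = 10^(3.32/10) = 2.148, G_1 = 10^(−3.32/10) = 0.4656
  Stage 2: F_2 = 10^(0.400/10) = 1.096, G_2 = 10^(10.9/10) = 12.30
  Stage 3: F_3 = 10^(4.44/10) = 2.780, G_3 = 10^(−4.01/10) = 0.3972
Friis cascade:
  F = 2.148 + (1.096 − 1)/0.4656 + (2.780 − 1)/5.728 = 2.666
NF = 10 log₁₀(2.666) = 4.26 dB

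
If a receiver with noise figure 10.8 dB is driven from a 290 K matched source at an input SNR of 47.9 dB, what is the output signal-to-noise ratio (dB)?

By definition F = SNR_in/SNR_out, so in dB: SNR_out = SNR_in − NF
SNR_out = 47.9 − 10.8 = 37.1 dB

37.1 dB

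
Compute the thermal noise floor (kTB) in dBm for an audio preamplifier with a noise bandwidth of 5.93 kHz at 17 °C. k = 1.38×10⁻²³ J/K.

−136.2 dBm

T = 17 °C + 273.15 = 290.15 K
P_n = kTB = 1.38×10⁻²³ × 290.15 × 5.93×10³ = 2.37×10⁻¹⁷ W
In dBm: 10 log₁₀(2.37×10⁻¹⁷ / 10⁻³) = −136.2 dBm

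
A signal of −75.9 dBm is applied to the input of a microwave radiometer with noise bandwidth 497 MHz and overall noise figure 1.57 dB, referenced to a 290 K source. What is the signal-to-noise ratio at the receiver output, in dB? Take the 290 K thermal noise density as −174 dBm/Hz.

Noise floor: N = −174 + 10 log₁₀(B) + NF
10 log₁₀(4.97×10⁸) = 86.96 dB
N = −174 + 86.96 + 1.57 = −85.47 dBm
SNR = P_sig − N = −75.9 − (−85.47) = 9.57 dB → 9.6 dB

9.6 dB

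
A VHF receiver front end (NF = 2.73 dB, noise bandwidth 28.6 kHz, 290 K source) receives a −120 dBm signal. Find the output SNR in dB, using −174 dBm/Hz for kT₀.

Noise floor: N = −174 + 10 log₁₀(B) + NF
10 log₁₀(2.86×10⁴) = 44.56 dB
N = −174 + 44.56 + 2.73 = −126.71 dBm
SNR = P_sig − N = −120 − (−126.71) = 6.71 dB → 6.7 dB

6.7 dB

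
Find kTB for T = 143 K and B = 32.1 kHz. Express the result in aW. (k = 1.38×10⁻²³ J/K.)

P_n = kTB = 1.38×10⁻²³ × 143 × 3.21×10⁴ = 6.33×10⁻¹⁷ W = 63.3 aW

63.3 aW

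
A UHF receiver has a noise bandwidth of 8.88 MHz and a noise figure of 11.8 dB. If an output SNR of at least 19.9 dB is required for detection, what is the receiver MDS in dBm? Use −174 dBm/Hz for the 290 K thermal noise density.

−72.8 dBm

Sensitivity = −174 + 10 log₁₀(B) + NF + SNR_min
= −174 + 69.48 + 11.8 + 19.9
= −72.82 dBm → −72.8 dBm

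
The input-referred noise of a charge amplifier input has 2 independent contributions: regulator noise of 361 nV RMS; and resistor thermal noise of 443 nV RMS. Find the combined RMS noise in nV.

Uncorrelated sources add in power (mean-square): V_tot = √(ΣV_i²)
V_tot = √[(3.61×10⁻⁷)² + (4.43×10⁻⁷)²] = 5.71×10⁻⁷ V = 571 nV

571 nV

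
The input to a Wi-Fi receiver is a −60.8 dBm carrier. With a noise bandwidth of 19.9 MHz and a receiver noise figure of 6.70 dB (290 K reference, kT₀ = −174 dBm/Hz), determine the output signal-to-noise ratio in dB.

33.5 dB

Noise floor: N = −174 + 10 log₁₀(B) + NF
10 log₁₀(1.99×10⁷) = 72.99 dB
N = −174 + 72.99 + 6.70 = −94.31 dBm
SNR = P_sig − N = −60.8 − (−94.31) = 33.51 dB → 33.5 dB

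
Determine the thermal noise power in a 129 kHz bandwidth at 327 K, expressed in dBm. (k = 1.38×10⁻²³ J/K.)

−122.3 dBm

P_n = kTB = 1.38×10⁻²³ × 327 × 1.29×10⁵ = 5.82×10⁻¹⁶ W
In dBm: 10 log₁₀(5.82×10⁻¹⁶ / 10⁻³) = −122.3 dBm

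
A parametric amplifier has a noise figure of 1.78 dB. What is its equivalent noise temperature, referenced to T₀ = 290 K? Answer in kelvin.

147 K

F = 10^(1.78/10) = 1.50661
T_e = (F − 1)·T₀ = (1.50661 − 1) × 290 = 147 K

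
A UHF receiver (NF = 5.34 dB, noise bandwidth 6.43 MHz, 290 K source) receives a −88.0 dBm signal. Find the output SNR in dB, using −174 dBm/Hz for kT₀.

Noise floor: N = −174 + 10 log₁₀(B) + NF
10 log₁₀(6.43×10⁶) = 68.08 dB
N = −174 + 68.08 + 5.34 = −100.58 dBm
SNR = P_sig − N = −88.0 − (−100.58) = 12.58 dB → 12.6 dB

12.6 dB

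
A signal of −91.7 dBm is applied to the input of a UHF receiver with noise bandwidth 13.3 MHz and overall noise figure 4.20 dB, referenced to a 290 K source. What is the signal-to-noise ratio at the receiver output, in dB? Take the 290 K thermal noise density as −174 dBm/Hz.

6.9 dB

Noise floor: N = −174 + 10 log₁₀(B) + NF
10 log₁₀(1.33×10⁷) = 71.24 dB
N = −174 + 71.24 + 4.20 = −98.56 dBm
SNR = P_sig − N = −91.7 − (−98.56) = 6.86 dB → 6.9 dB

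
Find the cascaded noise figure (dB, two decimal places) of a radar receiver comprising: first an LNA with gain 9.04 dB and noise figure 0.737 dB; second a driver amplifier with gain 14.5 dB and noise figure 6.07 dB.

1.94 dB

Convert to linear (a loss of L dB is a gain of −L dB): F_i = 10^(NF_i/10), G_i = 10^(G_i,dB/10)
  Stage 1: F_1 = 10^(0.737/10) = 1.185, G_1 = 10^(9.04/10) = 8.017
  Stage 2: F_2 = 10^(6.07/10) = 4.046, G_2 = 10^(14.5/10) = 28.18
Friis cascade:
  F = 1.185 + (4.046 − 1)/8.017 = 1.565
NF = 10 log₁₀(1.565) = 1.94 dB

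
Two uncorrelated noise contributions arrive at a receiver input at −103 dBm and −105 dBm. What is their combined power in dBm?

−100.9 dBm

Convert to linear, add, convert back:
P₁ = 5.01×10⁻¹⁴ W, P₂ = 3.16×10⁻¹⁴ W
P_tot = 8.17×10⁻¹⁴ W → 10 log₁₀(P_tot / 10⁻³) = −100.9 dBm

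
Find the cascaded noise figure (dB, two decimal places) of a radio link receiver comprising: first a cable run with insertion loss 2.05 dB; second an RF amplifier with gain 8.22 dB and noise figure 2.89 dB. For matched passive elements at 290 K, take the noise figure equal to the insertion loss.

Convert to linear (a loss of L dB is a gain of −L dB): F_i = 10^(NF_i/10), G_i = 10^(G_i,dB/10)
  Stage 1: F_1 = 10^(2.05/10) = 1.603, G_1 = 10^(−2.05/10) = 0.6237
  Stage 2: F_2 = 10^(2.89/10) = 1.945, G_2 = 10^(8.22/10) = 6.637
Friis cascade:
  F = 1.603 + (1.945 − 1)/0.6237 = 3.119
NF = 10 log₁₀(3.119) = 4.94 dB

4.94 dB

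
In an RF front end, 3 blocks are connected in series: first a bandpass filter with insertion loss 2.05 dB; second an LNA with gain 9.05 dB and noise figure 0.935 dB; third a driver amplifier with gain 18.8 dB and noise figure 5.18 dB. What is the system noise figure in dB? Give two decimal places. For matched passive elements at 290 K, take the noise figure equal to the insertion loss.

Convert to linear (a loss of L dB is a gain of −L dB): F_i = 10^(NF_i/10), G_i = 10^(G_i,dB/10)
  Stage 1: F_1 = 10^(2.05/10) = 1.603, G_1 = 10^(−2.05/10) = 0.6237
  Stage 2: F_2 = 10^(0.935/10) = 1.240, G_2 = 10^(9.05/10) = 8.035
  Stage 3: F_3 = 10^(5.18/10) = 3.296, G_3 = 10^(18.8/10) = 75.86
Friis cascade:
  F = 1.603 + (1.240 − 1)/0.6237 + (3.296 − 1)/5.012 = 2.447
NF = 10 log₁₀(2.447) = 3.89 dB

3.89 dB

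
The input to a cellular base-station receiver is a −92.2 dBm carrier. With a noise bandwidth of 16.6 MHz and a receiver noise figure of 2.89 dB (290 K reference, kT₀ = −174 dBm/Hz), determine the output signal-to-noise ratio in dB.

6.7 dB

Noise floor: N = −174 + 10 log₁₀(B) + NF
10 log₁₀(1.66×10⁷) = 72.2 dB
N = −174 + 72.2 + 2.89 = −98.91 dBm
SNR = P_sig − N = −92.2 − (−98.91) = 6.71 dB → 6.7 dB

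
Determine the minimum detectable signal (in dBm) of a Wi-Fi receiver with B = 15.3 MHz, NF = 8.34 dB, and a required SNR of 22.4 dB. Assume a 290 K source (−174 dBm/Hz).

−71.4 dBm

Sensitivity = −174 + 10 log₁₀(B) + NF + SNR_min
= −174 + 71.85 + 8.34 + 22.4
= −71.41 dBm → −71.4 dBm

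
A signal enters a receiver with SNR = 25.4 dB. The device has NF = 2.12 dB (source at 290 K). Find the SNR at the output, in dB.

23.28 dB

By definition F = SNR_in/SNR_out, so in dB: SNR_out = SNR_in − NF
SNR_out = 25.4 − 2.12 = 23.28 dB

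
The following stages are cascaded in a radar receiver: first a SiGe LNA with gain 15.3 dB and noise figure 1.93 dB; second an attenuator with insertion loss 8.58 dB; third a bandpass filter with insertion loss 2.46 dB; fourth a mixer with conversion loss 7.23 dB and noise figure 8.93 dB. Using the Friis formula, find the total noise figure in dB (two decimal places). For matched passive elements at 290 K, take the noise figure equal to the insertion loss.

Convert to linear (a loss of L dB is a gain of −L dB): F_i = 10^(NF_i/10), G_i = 10^(G_i,dB/10)
  Stage 1: F_1 = 10^(1.93/10) = 1.560, G_1 = 10^(15.3/10) = 33.88
  Stage 2: F_2 = 10^(8.58/10) = 7.211, G_2 = 10^(−8.58/10) = 0.1387
  Stage 3: F_3 = 10^(2.46/10) = 1.762, G_3 = 10^(−2.46/10) = 0.5675
  Stage 4: F_4 = 10^(8.93/10) = 7.816, G_4 = 10^(−7.23/10) = 0.1892
Friis cascade:
  F = 1.560 + (7.211 − 1)/33.88 + (1.762 − 1)/4.699 + (7.816 − 1)/2.667 = 4.461
NF = 10 log₁₀(4.461) = 6.49 dB

6.49 dB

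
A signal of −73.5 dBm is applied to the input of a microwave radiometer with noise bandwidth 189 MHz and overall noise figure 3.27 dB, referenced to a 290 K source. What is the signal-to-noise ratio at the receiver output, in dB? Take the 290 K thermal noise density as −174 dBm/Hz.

14.5 dB

Noise floor: N = −174 + 10 log₁₀(B) + NF
10 log₁₀(1.89×10⁸) = 82.76 dB
N = −174 + 82.76 + 3.27 = −87.97 dBm
SNR = P_sig − N = −73.5 − (−87.97) = 14.47 dB → 14.5 dB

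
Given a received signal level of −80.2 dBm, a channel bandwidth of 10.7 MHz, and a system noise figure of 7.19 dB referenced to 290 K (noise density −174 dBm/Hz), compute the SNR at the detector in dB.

16.3 dB

Noise floor: N = −174 + 10 log₁₀(B) + NF
10 log₁₀(1.07×10⁷) = 70.29 dB
N = −174 + 70.29 + 7.19 = −96.52 dBm
SNR = P_sig − N = −80.2 − (−96.52) = 16.32 dB → 16.3 dB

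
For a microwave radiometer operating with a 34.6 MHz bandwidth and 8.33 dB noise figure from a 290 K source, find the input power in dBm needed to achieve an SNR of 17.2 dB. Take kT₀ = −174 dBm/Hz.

−73.1 dBm

Sensitivity = −174 + 10 log₁₀(B) + NF + SNR_min
= −174 + 75.39 + 8.33 + 17.2
= −73.08 dBm → −73.1 dBm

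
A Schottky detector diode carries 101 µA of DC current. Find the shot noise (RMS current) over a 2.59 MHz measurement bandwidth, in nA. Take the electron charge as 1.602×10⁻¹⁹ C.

I_n = √(2qI·B)
2qI·B = 2 × 1.602×10⁻¹⁹ × 1.01×10⁻⁴ × 2.59×10⁶ = 8.38×10⁻¹⁷ A²
I_n = √(8.38×10⁻¹⁷) = 9.15×10⁻⁹ A = 9.15 nA

9.15 nA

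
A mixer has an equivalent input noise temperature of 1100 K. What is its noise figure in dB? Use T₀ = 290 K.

F = 1 + T_e/T₀ = 1 + 1100/290 = 4.7931
NF = 10 log₁₀(4.7931) = 6.81 dB

6.81 dB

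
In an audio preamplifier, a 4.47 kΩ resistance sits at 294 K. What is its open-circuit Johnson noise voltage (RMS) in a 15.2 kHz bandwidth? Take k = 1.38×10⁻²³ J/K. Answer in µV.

V_n = √(4kTRB)
4kTRB = 4 × 1.38×10⁻²³ × 294 × 4.47×10³ × 1.52×10⁴ = 1.10×10⁻¹² V²
V_n = √(1.10×10⁻¹²) = 1.05×10⁻⁶ V = 1.05 µV

1.05 µV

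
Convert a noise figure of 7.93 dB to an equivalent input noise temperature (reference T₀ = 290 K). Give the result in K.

F = 10^(7.93/10) = 6.20869
T_e = (F − 1)·T₀ = (6.20869 − 1) × 290 = 1511 K

1511 K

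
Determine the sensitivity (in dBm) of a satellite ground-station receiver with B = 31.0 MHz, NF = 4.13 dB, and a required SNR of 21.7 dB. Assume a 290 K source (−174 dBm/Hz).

−73.3 dBm

Sensitivity = −174 + 10 log₁₀(B) + NF + SNR_min
= −174 + 74.91 + 4.13 + 21.7
= −73.26 dBm → −73.3 dBm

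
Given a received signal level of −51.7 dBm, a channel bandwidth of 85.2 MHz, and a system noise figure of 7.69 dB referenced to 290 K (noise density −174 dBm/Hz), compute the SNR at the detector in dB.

35.3 dB

Noise floor: N = −174 + 10 log₁₀(B) + NF
10 log₁₀(8.52×10⁷) = 79.3 dB
N = −174 + 79.3 + 7.69 = −87.01 dBm
SNR = P_sig − N = −51.7 − (−87.01) = 35.31 dB → 35.3 dB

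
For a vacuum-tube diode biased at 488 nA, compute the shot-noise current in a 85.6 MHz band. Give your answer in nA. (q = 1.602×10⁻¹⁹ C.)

3.66 nA

I_n = √(2qI·B)
2qI·B = 2 × 1.602×10⁻¹⁹ × 4.88×10⁻⁷ × 8.56×10⁷ = 1.34×10⁻¹⁷ A²
I_n = √(1.34×10⁻¹⁷) = 3.66×10⁻⁹ A = 3.66 nA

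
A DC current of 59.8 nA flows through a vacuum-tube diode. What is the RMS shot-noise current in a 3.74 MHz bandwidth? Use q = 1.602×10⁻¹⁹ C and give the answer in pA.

I_n = √(2qI·B)
2qI·B = 2 × 1.602×10⁻¹⁹ × 5.98×10⁻⁸ × 3.74×10⁶ = 7.17×10⁻²⁰ A²
I_n = √(7.17×10⁻²⁰) = 2.68×10⁻¹⁰ A = 268 pA

268 pA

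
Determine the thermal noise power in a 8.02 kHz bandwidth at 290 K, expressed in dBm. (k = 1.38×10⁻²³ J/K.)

P_n = kTB = 1.38×10⁻²³ × 290 × 8.02×10³ = 3.21×10⁻¹⁷ W
In dBm: 10 log₁₀(3.21×10⁻¹⁷ / 10⁻³) = −134.9 dBm

−134.9 dBm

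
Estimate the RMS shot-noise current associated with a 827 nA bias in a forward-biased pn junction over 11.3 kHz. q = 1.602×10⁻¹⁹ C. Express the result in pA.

54.7 pA

I_n = √(2qI·B)
2qI·B = 2 × 1.602×10⁻¹⁹ × 8.27×10⁻⁷ × 1.13×10⁴ = 2.99×10⁻²¹ A²
I_n = √(2.99×10⁻²¹) = 5.47×10⁻¹¹ A = 54.7 pA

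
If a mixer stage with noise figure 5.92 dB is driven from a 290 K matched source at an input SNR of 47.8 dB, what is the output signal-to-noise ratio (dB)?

41.88 dB

By definition F = SNR_in/SNR_out, so in dB: SNR_out = SNR_in − NF
SNR_out = 47.8 − 5.92 = 41.88 dB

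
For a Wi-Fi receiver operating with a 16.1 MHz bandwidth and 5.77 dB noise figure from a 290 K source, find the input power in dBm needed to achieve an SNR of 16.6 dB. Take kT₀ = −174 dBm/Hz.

Sensitivity = −174 + 10 log₁₀(B) + NF + SNR_min
= −174 + 72.07 + 5.77 + 16.6
= −79.56 dBm → −79.6 dBm

−79.6 dBm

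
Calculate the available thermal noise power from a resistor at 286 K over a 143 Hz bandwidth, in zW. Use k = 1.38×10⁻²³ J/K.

564 zW

P_n = kTB = 1.38×10⁻²³ × 286 × 1.43×10² = 5.64×10⁻¹⁹ W = 564 zW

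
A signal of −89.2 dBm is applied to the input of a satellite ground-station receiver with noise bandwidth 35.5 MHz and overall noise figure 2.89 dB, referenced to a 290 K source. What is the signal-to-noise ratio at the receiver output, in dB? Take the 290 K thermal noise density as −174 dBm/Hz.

6.4 dB

Noise floor: N = −174 + 10 log₁₀(B) + NF
10 log₁₀(3.55×10⁷) = 75.5 dB
N = −174 + 75.5 + 2.89 = −95.61 dBm
SNR = P_sig − N = −89.2 − (−95.61) = 6.41 dB → 6.4 dB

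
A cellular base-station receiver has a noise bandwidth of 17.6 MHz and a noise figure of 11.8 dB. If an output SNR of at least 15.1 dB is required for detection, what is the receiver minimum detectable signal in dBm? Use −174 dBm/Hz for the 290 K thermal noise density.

−74.6 dBm

Sensitivity = −174 + 10 log₁₀(B) + NF + SNR_min
= −174 + 72.46 + 11.8 + 15.1
= −74.64 dBm → −74.6 dBm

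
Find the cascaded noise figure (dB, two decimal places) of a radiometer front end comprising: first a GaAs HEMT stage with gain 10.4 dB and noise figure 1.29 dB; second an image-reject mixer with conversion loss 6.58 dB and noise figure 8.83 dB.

Convert to linear (a loss of L dB is a gain of −L dB): F_i = 10^(NF_i/10), G_i = 10^(G_i,dB/10)
  Stage 1: F_1 = 10^(1.29/10) = 1.346, G_1 = 10^(10.4/10) = 10.96
  Stage 2: F_2 = 10^(8.83/10) = 7.638, G_2 = 10^(−6.58/10) = 0.2198
Friis cascade:
  F = 1.346 + (7.638 − 1)/10.96 = 1.951
NF = 10 log₁₀(1.951) = 2.90 dB

2.90 dB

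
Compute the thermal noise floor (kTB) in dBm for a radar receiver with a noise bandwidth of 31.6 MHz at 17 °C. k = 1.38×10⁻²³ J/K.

T = 17 °C + 273.15 = 290.15 K
P_n = kTB = 1.38×10⁻²³ × 290.15 × 3.16×10⁷ = 1.27×10⁻¹³ W
In dBm: 10 log₁₀(1.27×10⁻¹³ / 10⁻³) = −99.0 dBm

−99.0 dBm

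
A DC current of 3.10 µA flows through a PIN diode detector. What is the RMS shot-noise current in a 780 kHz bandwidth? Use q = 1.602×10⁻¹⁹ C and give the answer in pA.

I_n = √(2qI·B)
2qI·B = 2 × 1.602×10⁻¹⁹ × 3.10×10⁻⁶ × 7.80×10⁵ = 7.75×10⁻¹⁹ A²
I_n = √(7.75×10⁻¹⁹) = 8.80×10⁻¹⁰ A = 880 pA

880 pA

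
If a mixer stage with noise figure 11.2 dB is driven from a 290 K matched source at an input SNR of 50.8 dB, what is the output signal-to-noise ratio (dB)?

39.6 dB

By definition F = SNR_in/SNR_out, so in dB: SNR_out = SNR_in − NF
SNR_out = 50.8 − 11.2 = 39.6 dB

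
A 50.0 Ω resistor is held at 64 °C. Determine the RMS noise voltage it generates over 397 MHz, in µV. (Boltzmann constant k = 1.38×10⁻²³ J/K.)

19.2 µV

T = 64 °C + 273.15 = 337.15 K
V_n = √(4kTRB)
4kTRB = 4 × 1.38×10⁻²³ × 337.15 × 5.00×10¹ × 3.97×10⁸ = 3.69×10⁻¹⁰ V²
V_n = √(3.69×10⁻¹⁰) = 1.92×10⁻⁵ V = 19.2 µV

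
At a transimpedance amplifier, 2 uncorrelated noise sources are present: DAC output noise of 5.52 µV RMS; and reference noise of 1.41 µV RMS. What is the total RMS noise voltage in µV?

Uncorrelated sources add in power (mean-square): V_tot = √(ΣV_i²)
V_tot = √[(5.52×10⁻⁶)² + (1.41×10⁻⁶)²] = 5.70×10⁻⁶ V = 5.70 µV

5.70 µV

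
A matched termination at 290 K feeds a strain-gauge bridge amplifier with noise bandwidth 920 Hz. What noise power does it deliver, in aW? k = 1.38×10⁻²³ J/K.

P_n = kTB = 1.38×10⁻²³ × 290 × 9.20×10² = 3.68×10⁻¹⁸ W = 3.68 aW

3.68 aW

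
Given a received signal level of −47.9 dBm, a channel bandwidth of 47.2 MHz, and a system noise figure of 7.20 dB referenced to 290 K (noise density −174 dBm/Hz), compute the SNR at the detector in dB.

Noise floor: N = −174 + 10 log₁₀(B) + NF
10 log₁₀(4.72×10⁷) = 76.74 dB
N = −174 + 76.74 + 7.20 = −90.06 dBm
SNR = P_sig − N = −47.9 − (−90.06) = 42.16 dB → 42.2 dB

42.2 dB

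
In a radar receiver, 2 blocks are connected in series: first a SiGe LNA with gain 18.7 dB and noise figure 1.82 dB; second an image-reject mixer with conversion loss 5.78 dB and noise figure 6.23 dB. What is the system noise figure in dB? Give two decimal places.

Convert to linear (a loss of L dB is a gain of −L dB): F_i = 10^(NF_i/10), G_i = 10^(G_i,dB/10)
  Stage 1: F_1 = 10^(1.82/10) = 1.521, G_1 = 10^(18.7/10) = 74.13
  Stage 2: F_2 = 10^(6.23/10) = 4.198, G_2 = 10^(−5.78/10) = 0.2642
Friis cascade:
  F = 1.521 + (4.198 − 1)/74.13 = 1.564
NF = 10 log₁₀(1.564) = 1.94 dB

1.94 dB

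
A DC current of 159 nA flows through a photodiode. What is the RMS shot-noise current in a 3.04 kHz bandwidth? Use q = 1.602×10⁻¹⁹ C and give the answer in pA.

I_n = √(2qI·B)
2qI·B = 2 × 1.602×10⁻¹⁹ × 1.59×10⁻⁷ × 3.04×10³ = 1.55×10⁻²² A²
I_n = √(1.55×10⁻²²) = 1.24×10⁻¹¹ A = 12.4 pA

12.4 pA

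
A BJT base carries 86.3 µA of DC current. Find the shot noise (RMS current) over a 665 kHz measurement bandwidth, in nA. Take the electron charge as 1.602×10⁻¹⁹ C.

4.29 nA

I_n = √(2qI·B)
2qI·B = 2 × 1.602×10⁻¹⁹ × 8.63×10⁻⁵ × 6.65×10⁵ = 1.84×10⁻¹⁷ A²
I_n = √(1.84×10⁻¹⁷) = 4.29×10⁻⁹ A = 4.29 nA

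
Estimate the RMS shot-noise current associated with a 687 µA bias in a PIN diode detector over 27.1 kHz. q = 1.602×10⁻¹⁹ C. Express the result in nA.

2.44 nA

I_n = √(2qI·B)
2qI·B = 2 × 1.602×10⁻¹⁹ × 6.87×10⁻⁴ × 2.71×10⁴ = 5.97×10⁻¹⁸ A²
I_n = √(5.97×10⁻¹⁸) = 2.44×10⁻⁹ A = 2.44 nA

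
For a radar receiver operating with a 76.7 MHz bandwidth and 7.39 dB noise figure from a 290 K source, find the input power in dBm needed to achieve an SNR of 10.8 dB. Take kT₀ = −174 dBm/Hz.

−77.0 dBm

Sensitivity = −174 + 10 log₁₀(B) + NF + SNR_min
= −174 + 78.85 + 7.39 + 10.8
= −76.96 dBm → −77.0 dBm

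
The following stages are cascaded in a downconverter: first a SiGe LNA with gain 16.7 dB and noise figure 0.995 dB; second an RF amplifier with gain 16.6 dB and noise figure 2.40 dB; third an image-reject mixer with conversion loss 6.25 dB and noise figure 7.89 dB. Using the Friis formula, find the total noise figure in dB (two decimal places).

1.06 dB

Convert to linear (a loss of L dB is a gain of −L dB): F_i = 10^(NF_i/10), G_i = 10^(G_i,dB/10)
  Stage 1: F_1 = 10^(0.995/10) = 1.257, G_1 = 10^(16.7/10) = 46.77
  Stage 2: F_2 = 10^(2.40/10) = 1.738, G_2 = 10^(16.6/10) = 45.71
  Stage 3: F_3 = 10^(7.89/10) = 6.152, G_3 = 10^(−6.25/10) = 0.2371
Friis cascade:
  F = 1.257 + (1.738 − 1)/46.77 + (6.152 − 1)/2138 = 1.276
NF = 10 log₁₀(1.276) = 1.06 dB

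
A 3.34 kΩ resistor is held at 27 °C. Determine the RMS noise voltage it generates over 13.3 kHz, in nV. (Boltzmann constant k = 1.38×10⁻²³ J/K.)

858 nV

T = 27 °C + 273.15 = 300.15 K
V_n = √(4kTRB)
4kTRB = 4 × 1.38×10⁻²³ × 300.15 × 3.34×10³ × 1.33×10⁴ = 7.36×10⁻¹³ V²
V_n = √(7.36×10⁻¹³) = 8.58×10⁻⁷ V = 858 nV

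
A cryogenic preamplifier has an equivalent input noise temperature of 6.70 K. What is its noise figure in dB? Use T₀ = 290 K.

0.099 dB

F = 1 + T_e/T₀ = 1 + 6.70/290 = 1.0231
NF = 10 log₁₀(1.0231) = 0.099 dB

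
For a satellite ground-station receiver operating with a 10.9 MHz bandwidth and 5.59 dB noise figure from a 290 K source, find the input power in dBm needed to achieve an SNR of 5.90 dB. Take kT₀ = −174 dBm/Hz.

−92.1 dBm

Sensitivity = −174 + 10 log₁₀(B) + NF + SNR_min
= −174 + 70.37 + 5.59 + 5.90
= −92.14 dBm → −92.1 dBm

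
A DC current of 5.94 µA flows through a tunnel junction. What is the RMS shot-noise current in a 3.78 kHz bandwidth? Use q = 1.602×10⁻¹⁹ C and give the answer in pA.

I_n = √(2qI·B)
2qI·B = 2 × 1.602×10⁻¹⁹ × 5.94×10⁻⁶ × 3.78×10³ = 7.19×10⁻²¹ A²
I_n = √(7.19×10⁻²¹) = 8.48×10⁻¹¹ A = 84.8 pA

84.8 pA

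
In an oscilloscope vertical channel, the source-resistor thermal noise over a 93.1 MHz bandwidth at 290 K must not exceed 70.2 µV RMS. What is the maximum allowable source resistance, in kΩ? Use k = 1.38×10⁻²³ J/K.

3.31 kΩ

Johnson–Nyquist: V_n = √(4kTRB) ⇒ R = V_n² / (4kTB)
4kTB = 4 × 1.38×10⁻²³ × 290 × 9.31×10⁷ = 1.49×10⁻¹²
R = (7.02×10⁻⁵)² / 1.49×10⁻¹² = 3.31×10³ Ω = 3.31 kΩ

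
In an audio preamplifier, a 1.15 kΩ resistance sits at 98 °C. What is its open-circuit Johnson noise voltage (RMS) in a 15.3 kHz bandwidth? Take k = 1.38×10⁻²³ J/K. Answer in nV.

T = 98 °C + 273.15 = 371.15 K
V_n = √(4kTRB)
4kTRB = 4 × 1.38×10⁻²³ × 371.15 × 1.15×10³ × 1.53×10⁴ = 3.60×10⁻¹³ V²
V_n = √(3.60×10⁻¹³) = 6.00×10⁻⁷ V = 600 nV

600 nV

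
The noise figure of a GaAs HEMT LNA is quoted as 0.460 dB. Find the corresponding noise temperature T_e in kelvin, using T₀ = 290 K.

F = 10^(0.460/10) = 1.11173
T_e = (F − 1)·T₀ = (1.11173 − 1) × 290 = 32.4 K

32.4 K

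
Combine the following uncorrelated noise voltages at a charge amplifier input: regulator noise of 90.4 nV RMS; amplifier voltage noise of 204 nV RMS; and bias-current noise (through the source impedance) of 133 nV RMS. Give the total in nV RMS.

Uncorrelated sources add in power (mean-square): V_tot = √(ΣV_i²)
V_tot = √[(9.04×10⁻⁸)² + (2.04×10⁻⁷)² + (1.33×10⁻⁷)²] = 2.60×10⁻⁷ V = 260 nV

260 nV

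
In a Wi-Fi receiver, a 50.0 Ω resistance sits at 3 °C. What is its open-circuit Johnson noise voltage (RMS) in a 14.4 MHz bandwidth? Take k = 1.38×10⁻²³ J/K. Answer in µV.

3.31 µV

T = 3 °C + 273.15 = 276.15 K
V_n = √(4kTRB)
4kTRB = 4 × 1.38×10⁻²³ × 276.15 × 5.00×10¹ × 1.44×10⁷ = 1.10×10⁻¹¹ V²
V_n = √(1.10×10⁻¹¹) = 3.31×10⁻⁶ V = 3.31 µV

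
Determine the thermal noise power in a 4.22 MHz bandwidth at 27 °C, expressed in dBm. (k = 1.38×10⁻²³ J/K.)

T = 27 °C + 273.15 = 300.15 K
P_n = kTB = 1.38×10⁻²³ × 300.15 × 4.22×10⁶ = 1.75×10⁻¹⁴ W
In dBm: 10 log₁₀(1.75×10⁻¹⁴ / 10⁻³) = −107.6 dBm

−107.6 dBm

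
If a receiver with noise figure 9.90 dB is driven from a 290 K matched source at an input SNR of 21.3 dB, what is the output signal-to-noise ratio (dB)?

By definition F = SNR_in/SNR_out, so in dB: SNR_out = SNR_in − NF
SNR_out = 21.3 − 9.90 = 11.40 dB

11.40 dB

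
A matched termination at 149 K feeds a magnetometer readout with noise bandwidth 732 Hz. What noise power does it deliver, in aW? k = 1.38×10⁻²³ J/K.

1.51 aW

P_n = kTB = 1.38×10⁻²³ × 149 × 7.32×10² = 1.51×10⁻¹⁸ W = 1.51 aW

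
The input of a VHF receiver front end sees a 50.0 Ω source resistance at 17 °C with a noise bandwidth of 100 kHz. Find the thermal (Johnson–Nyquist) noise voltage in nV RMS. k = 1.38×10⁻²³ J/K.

T = 17 °C + 273.15 = 290.15 K
V_n = √(4kTRB)
4kTRB = 4 × 1.38×10⁻²³ × 290.15 × 5.00×10¹ × 1.00×10⁵ = 8.01×10⁻¹⁴ V²
V_n = √(8.01×10⁻¹⁴) = 2.83×10⁻⁷ V = 283 nV

283 nV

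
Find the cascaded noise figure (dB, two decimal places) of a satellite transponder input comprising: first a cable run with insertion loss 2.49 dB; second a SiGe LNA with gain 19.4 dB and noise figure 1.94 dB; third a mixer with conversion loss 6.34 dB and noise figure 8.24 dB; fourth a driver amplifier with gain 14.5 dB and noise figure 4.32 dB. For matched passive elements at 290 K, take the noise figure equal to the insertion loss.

4.83 dB

Convert to linear (a loss of L dB is a gain of −L dB): F_i = 10^(NF_i/10), G_i = 10^(G_i,dB/10)
  Stage 1: F_1 = 10^(2.49/10) = 1.774, G_1 = 10^(−2.49/10) = 0.5636
  Stage 2: F_2 = 10^(1.94/10) = 1.563, G_2 = 10^(19.4/10) = 87.10
  Stage 3: F_3 = 10^(8.24/10) = 6.668, G_3 = 10^(−6.34/10) = 0.2323
  Stage 4: F_4 = 10^(4.32/10) = 2.704, G_4 = 10^(14.5/10) = 28.18
Friis cascade:
  F = 1.774 + (1.563 − 1)/0.5636 + (6.668 − 1)/49.09 + (2.704 − 1)/11.40 = 3.038
NF = 10 log₁₀(3.038) = 4.83 dB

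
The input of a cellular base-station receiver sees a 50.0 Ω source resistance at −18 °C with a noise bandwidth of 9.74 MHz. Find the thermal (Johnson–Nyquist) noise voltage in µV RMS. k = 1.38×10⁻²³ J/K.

2.62 µV

T = −18 °C + 273.15 = 255.15 K
V_n = √(4kTRB)
4kTRB = 4 × 1.38×10⁻²³ × 255.15 × 5.00×10¹ × 9.74×10⁶ = 6.86×10⁻¹² V²
V_n = √(6.86×10⁻¹²) = 2.62×10⁻⁶ V = 2.62 µV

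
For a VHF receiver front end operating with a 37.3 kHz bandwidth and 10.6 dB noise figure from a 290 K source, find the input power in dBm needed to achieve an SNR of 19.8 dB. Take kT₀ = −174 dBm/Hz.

−97.9 dBm

Sensitivity = −174 + 10 log₁₀(B) + NF + SNR_min
= −174 + 45.72 + 10.6 + 19.8
= −97.88 dBm → −97.9 dBm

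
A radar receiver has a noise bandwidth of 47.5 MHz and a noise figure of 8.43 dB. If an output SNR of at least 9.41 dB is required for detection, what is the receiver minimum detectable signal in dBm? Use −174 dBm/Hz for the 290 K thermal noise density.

−79.4 dBm

Sensitivity = −174 + 10 log₁₀(B) + NF + SNR_min
= −174 + 76.77 + 8.43 + 9.41
= −79.39 dBm → −79.4 dBm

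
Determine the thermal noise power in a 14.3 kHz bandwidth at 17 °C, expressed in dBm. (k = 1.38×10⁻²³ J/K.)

−132.4 dBm

T = 17 °C + 273.15 = 290.15 K
P_n = kTB = 1.38×10⁻²³ × 290.15 × 1.43×10⁴ = 5.73×10⁻¹⁷ W
In dBm: 10 log₁₀(5.73×10⁻¹⁷ / 10⁻³) = −132.4 dBm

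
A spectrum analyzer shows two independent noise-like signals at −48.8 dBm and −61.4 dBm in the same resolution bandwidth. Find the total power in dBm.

Convert to linear, add, convert back:
P₁ = 1.32×10⁻⁸ W, P₂ = 7.24×10⁻¹⁰ W
P_tot = 1.39×10⁻⁸ W → 10 log₁₀(P_tot / 10⁻³) = −48.6 dBm

−48.6 dBm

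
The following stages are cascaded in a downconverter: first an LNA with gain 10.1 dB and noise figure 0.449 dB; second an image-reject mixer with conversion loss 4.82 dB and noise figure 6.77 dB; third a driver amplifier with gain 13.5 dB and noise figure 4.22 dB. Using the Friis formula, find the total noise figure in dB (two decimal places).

Convert to linear (a loss of L dB is a gain of −L dB): F_i = 10^(NF_i/10), G_i = 10^(G_i,dB/10)
  Stage 1: F_1 = 10^(0.449/10) = 1.109, G_1 = 10^(10.1/10) = 10.23
  Stage 2: F_2 = 10^(6.77/10) = 4.753, G_2 = 10^(−4.82/10) = 0.3296
  Stage 3: F_3 = 10^(4.22/10) = 2.642, G_3 = 10^(13.5/10) = 22.39
Friis cascade:
  F = 1.109 + (4.753 − 1)/10.23 + (2.642 − 1)/3.373 = 1.963
NF = 10 log₁₀(1.963) = 2.93 dB

2.93 dB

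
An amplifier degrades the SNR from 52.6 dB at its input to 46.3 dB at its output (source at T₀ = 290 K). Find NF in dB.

NF (dB) = SNR_in(dB) − SNR_out(dB) when the source is at T₀
NF = 52.6 − 46.3 = 6.3 dB

6.3 dB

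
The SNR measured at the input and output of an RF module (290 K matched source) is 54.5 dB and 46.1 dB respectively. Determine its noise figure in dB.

NF (dB) = SNR_in(dB) − SNR_out(dB) when the source is at T₀
NF = 54.5 − 46.1 = 8.4 dB

8.4 dB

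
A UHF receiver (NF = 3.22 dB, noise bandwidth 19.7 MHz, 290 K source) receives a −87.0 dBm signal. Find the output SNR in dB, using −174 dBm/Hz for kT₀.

10.8 dB

Noise floor: N = −174 + 10 log₁₀(B) + NF
10 log₁₀(1.97×10⁷) = 72.94 dB
N = −174 + 72.94 + 3.22 = −97.84 dBm
SNR = P_sig − N = −87.0 − (−97.84) = 10.84 dB → 10.8 dB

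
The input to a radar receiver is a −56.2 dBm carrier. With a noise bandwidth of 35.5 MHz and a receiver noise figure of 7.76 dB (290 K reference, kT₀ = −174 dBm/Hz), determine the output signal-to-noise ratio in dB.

34.5 dB

Noise floor: N = −174 + 10 log₁₀(B) + NF
10 log₁₀(3.55×10⁷) = 75.5 dB
N = −174 + 75.5 + 7.76 = −90.74 dBm
SNR = P_sig − N = −56.2 − (−90.74) = 34.54 dB → 34.5 dB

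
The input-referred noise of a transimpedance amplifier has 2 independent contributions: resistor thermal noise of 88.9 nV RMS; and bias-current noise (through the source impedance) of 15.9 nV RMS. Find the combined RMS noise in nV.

Uncorrelated sources add in power (mean-square): V_tot = √(ΣV_i²)
V_tot = √[(8.89×10⁻⁸)² + (1.59×10⁻⁸)²] = 9.03×10⁻⁸ V = 90.3 nV

90.3 nV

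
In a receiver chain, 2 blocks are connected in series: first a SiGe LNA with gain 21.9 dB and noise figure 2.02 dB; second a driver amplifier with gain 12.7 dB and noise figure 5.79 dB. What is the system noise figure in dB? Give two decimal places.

2.07 dB

Convert to linear (a loss of L dB is a gain of −L dB): F_i = 10^(NF_i/10), G_i = 10^(G_i,dB/10)
  Stage 1: F_1 = 10^(2.02/10) = 1.592, G_1 = 10^(21.9/10) = 154.9
  Stage 2: F_2 = 10^(5.79/10) = 3.793, G_2 = 10^(12.7/10) = 18.62
Friis cascade:
  F = 1.592 + (3.793 − 1)/154.9 = 1.610
NF = 10 log₁₀(1.610) = 2.07 dB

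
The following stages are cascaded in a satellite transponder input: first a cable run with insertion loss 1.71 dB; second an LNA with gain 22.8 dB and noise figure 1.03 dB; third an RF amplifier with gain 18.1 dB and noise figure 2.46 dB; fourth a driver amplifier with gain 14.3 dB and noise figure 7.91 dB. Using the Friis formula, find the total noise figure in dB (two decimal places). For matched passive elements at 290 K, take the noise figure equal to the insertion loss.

2.76 dB

Convert to linear (a loss of L dB is a gain of −L dB): F_i = 10^(NF_i/10), G_i = 10^(G_i,dB/10)
  Stage 1: F_1 = 10^(1.71/10) = 1.483, G_1 = 10^(−1.71/10) = 0.6745
  Stage 2: F_2 = 10^(1.03/10) = 1.268, G_2 = 10^(22.8/10) = 190.5
  Stage 3: F_3 = 10^(2.46/10) = 1.762, G_3 = 10^(18.1/10) = 64.57
  Stage 4: F_4 = 10^(7.91/10) = 6.180, G_4 = 10^(14.3/10) = 26.92
Friis cascade:
  F = 1.483 + (1.268 − 1)/0.6745 + (1.762 − 1)/128.5 + (6.180 − 1)/8299 = 1.886
NF = 10 log₁₀(1.886) = 2.76 dB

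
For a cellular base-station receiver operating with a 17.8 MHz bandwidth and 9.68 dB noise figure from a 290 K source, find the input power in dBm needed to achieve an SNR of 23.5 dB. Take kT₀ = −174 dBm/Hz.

Sensitivity = −174 + 10 log₁₀(B) + NF + SNR_min
= −174 + 72.5 + 9.68 + 23.5
= −68.32 dBm → −68.3 dBm

−68.3 dBm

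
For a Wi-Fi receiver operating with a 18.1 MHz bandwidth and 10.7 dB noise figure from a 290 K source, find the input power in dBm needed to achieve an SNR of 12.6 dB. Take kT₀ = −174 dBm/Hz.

Sensitivity = −174 + 10 log₁₀(B) + NF + SNR_min
= −174 + 72.58 + 10.7 + 12.6
= −78.12 dBm → −78.1 dBm

−78.1 dBm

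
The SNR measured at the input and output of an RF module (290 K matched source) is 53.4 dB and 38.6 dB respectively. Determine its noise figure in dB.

NF (dB) = SNR_in(dB) − SNR_out(dB) when the source is at T₀
NF = 53.4 − 38.6 = 14.8 dB

14.8 dB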